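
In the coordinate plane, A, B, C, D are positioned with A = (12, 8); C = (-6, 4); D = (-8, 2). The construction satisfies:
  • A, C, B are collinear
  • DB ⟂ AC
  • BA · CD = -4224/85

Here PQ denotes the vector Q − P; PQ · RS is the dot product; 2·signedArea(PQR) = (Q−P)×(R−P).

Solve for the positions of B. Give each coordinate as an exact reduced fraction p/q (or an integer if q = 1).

1. B_x = -708/85  [A, C, B are collinear ∩ DB ⟂ AC]
2. B_y = 296/85  [A, C, B are collinear ∩ DB ⟂ AC]
   → B = (-708/85, 296/85)

B = (-708/85, 296/85)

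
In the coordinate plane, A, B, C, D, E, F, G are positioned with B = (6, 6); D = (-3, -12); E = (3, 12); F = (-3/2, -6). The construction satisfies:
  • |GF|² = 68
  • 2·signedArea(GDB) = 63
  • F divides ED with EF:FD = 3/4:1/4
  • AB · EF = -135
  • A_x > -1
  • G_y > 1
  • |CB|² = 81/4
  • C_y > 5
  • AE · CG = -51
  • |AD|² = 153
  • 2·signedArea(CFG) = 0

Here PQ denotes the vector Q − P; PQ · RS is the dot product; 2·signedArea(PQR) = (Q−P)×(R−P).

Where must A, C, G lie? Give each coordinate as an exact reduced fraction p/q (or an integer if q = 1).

1. A_x = 0  [line 9/2·x + 18·y + 0 = 0 ∩ |AD|² = 153]
2. A_y = 0  [line 9/2·x + 18·y + 0 = 0 ∩ |AD|² = 153]
   → A = (0, 0)
3. G_x = 1/2  [line -18·x + 9·y + -9 = 0 ∩ |GF|² = 68]
4. G_y = 2  [line -18·x + 9·y + -9 = 0 ∩ |GF|² = 68]
   → G = (1/2, 2)
5. C_x = 3/2  [AE · CG = -51 ∩ 2·signedArea(CFG) = 0]
6. C_y = 6  [AE · CG = -51 ∩ 2·signedArea(CFG) = 0]
   → C = (3/2, 6)

A = (0, 0)
C = (3/2, 6)
G = (1/2, 2)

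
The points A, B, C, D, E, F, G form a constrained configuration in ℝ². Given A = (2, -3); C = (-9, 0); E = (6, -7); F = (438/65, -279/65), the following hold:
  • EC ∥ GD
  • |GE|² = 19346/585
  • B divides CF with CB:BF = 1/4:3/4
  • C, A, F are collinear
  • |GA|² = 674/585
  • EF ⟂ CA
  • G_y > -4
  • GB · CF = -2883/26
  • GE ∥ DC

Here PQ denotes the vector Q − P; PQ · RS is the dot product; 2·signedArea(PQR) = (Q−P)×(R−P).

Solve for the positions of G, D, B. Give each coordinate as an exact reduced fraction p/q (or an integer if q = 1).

1. B_x = -1317/260  [B divides CF with CB:BF = 1/4:3/4]
2. B_y = -279/260  [B divides CF with CB:BF = 1/4:3/4]
   → B = (-1317/260, -279/260)
3. G_x = 81/65  [line -1023/65·x + 279/65·y + 465/13 = 0 ∩ |GE|² = 19346/585]
4. G_y = -734/195  [line -1023/65·x + 279/65·y + 465/13 = 0 ∩ |GE|² = 19346/585]
   → G = (81/65, -734/195)
5. D_x = -894/65  [GE ∥ DC ∩ EC ∥ GD]
6. D_y = 631/195  [GE ∥ DC ∩ EC ∥ GD]
   → D = (-894/65, 631/195)

B = (-1317/260, -279/260)
D = (-894/65, 631/195)
G = (81/65, -734/195)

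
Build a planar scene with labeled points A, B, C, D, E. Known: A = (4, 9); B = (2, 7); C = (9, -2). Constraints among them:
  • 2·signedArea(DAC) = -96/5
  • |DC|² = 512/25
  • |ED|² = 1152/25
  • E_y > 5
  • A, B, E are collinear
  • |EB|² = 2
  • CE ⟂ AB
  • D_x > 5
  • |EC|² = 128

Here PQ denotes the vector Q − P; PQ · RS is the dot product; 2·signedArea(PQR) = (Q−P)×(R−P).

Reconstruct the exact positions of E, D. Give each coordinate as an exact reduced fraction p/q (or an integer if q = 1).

D = (29/5, 6/5)
E = (1, 6)

1. E_x = 1  [A, B, E are collinear ∩ CE ⟂ AB]
2. E_y = 6  [A, B, E are collinear ∩ CE ⟂ AB]
   → E = (1, 6)
3. D_x = 29/5  [line 11·x + 5·y + -349/5 = 0 ∩ |ED|² = 1152/25]
4. D_y = 6/5  [line 11·x + 5·y + -349/5 = 0 ∩ |ED|² = 1152/25]
   → D = (29/5, 6/5)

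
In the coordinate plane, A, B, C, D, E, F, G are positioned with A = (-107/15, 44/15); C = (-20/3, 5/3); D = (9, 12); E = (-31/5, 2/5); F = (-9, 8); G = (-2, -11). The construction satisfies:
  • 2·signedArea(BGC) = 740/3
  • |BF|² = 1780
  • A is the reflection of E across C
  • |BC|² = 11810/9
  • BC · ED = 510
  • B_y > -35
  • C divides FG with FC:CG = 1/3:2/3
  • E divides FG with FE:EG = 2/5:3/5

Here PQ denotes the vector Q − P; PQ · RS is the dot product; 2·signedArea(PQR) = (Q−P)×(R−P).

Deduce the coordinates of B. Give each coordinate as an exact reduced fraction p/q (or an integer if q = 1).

B = (-13, -34)

1. B_x = -13  [2·signedArea(BGC) = 740/3 ∩ BC · ED = 510]
2. B_y = -34  [2·signedArea(BGC) = 740/3 ∩ BC · ED = 510]
   → B = (-13, -34)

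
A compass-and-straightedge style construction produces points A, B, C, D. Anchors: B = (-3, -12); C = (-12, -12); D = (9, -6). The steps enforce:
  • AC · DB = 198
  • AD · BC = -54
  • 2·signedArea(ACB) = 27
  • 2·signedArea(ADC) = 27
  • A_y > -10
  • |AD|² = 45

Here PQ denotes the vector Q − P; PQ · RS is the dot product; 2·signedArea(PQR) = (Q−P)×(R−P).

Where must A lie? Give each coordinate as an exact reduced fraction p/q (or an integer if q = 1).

A = (3, -9)

1. A_x = 3  [2·signedArea(ADC) = 27 ∩ AC · DB = 198]
2. A_y = -9  [2·signedArea(ADC) = 27 ∩ AC · DB = 198]
   → A = (3, -9)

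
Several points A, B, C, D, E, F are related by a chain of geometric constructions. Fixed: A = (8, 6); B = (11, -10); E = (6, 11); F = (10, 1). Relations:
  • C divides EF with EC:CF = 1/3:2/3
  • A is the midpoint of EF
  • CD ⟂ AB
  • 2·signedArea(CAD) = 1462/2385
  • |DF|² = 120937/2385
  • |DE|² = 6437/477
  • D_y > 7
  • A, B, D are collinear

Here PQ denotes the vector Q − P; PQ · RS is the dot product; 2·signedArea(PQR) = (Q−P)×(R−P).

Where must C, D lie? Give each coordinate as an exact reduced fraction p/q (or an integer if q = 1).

1. C_x = 22/3  [C divides EF with EC:CF = 1/3:2/3]
2. C_y = 23/3  [C divides EF with EC:CF = 1/3:2/3]
   → C = (22/3, 23/3)
3. D_x = 2034/265  [A, B, D are collinear ∩ CD ⟂ AB]
4. D_y = 6146/795  [A, B, D are collinear ∩ CD ⟂ AB]
   → D = (2034/265, 6146/795)

C = (22/3, 23/3)
D = (2034/265, 6146/795)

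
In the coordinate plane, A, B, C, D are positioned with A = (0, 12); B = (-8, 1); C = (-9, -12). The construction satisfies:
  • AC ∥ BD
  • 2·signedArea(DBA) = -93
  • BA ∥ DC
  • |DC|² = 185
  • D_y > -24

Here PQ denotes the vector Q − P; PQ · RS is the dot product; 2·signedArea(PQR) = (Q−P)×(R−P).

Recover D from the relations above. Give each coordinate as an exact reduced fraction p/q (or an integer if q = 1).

D = (-17, -23)

1. D_x = -17  [BA ∥ DC ∩ AC ∥ BD]
2. D_y = -23  [BA ∥ DC ∩ AC ∥ BD]
   → D = (-17, -23)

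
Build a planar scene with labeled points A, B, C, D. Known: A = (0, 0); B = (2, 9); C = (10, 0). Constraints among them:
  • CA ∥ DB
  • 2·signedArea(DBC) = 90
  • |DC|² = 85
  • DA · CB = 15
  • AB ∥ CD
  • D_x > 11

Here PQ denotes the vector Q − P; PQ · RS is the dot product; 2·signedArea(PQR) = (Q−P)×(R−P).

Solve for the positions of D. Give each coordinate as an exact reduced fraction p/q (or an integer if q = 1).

1. D_x = 12  [CA ∥ DB ∩ AB ∥ CD]
2. D_y = 9  [CA ∥ DB ∩ AB ∥ CD]
   → D = (12, 9)

D = (12, 9)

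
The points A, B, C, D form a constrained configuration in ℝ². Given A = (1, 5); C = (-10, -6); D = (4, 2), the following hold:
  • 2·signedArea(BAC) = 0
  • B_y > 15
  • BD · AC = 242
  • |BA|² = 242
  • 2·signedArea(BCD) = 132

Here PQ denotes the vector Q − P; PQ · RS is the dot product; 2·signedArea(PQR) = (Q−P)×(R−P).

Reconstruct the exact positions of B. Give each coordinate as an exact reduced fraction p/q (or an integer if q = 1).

B = (12, 16)

1. B_x = 12  [2·signedArea(BAC) = 0 ∩ 2·signedArea(BCD) = 132]
2. B_y = 16  [2·signedArea(BAC) = 0 ∩ 2·signedArea(BCD) = 132]
   → B = (12, 16)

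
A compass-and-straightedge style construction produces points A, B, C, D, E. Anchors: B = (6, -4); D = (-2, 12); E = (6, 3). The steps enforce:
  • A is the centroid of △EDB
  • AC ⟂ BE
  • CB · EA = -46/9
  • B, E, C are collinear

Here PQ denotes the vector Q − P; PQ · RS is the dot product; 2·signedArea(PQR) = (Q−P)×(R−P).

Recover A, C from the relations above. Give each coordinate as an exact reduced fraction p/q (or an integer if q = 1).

A = (10/3, 11/3)
C = (6, 11/3)

1. A_x = 10/3  [A is the centroid of △EDB]
2. A_y = 11/3  [A is the centroid of △EDB]
   → A = (10/3, 11/3)
3. C_x = 6  [B, E, C are collinear ∩ AC ⟂ BE]
4. C_y = 11/3  [B, E, C are collinear ∩ AC ⟂ BE]
   → C = (6, 11/3)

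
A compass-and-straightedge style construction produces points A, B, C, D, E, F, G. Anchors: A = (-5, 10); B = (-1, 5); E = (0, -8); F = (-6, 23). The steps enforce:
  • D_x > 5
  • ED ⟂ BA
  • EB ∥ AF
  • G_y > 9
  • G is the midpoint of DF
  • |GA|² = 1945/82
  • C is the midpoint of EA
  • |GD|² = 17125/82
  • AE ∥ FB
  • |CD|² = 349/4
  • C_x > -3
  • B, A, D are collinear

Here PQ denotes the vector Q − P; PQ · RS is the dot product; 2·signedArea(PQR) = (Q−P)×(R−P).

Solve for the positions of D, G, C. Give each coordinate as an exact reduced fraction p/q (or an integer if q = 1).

C = (-5/2, 1)
D = (235/41, -140/41)
G = (-11/82, 803/82)

1. D_x = 235/41  [B, A, D are collinear ∩ ED ⟂ BA]
2. D_y = -140/41  [B, A, D are collinear ∩ ED ⟂ BA]
   → D = (235/41, -140/41)
3. G_x = -11/82  [G is the midpoint of DF]
4. G_y = 803/82  [G is the midpoint of DF]
   → G = (-11/82, 803/82)
5. C_x = -5/2  [C is the midpoint of EA]
6. C_y = 1  [C is the midpoint of EA]
   → C = (-5/2, 1)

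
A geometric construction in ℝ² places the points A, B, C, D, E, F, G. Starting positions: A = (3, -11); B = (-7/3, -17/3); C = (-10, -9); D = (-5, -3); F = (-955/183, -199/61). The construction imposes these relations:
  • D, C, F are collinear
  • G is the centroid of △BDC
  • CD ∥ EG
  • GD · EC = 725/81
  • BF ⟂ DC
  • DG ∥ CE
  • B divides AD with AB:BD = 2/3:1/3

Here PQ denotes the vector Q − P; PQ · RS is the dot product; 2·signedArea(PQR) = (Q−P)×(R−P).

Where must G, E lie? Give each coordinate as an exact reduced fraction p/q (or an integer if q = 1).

E = (-97/9, -107/9)
G = (-52/9, -53/9)

1. G_x = -52/9  [G is the centroid of △BDC]
2. G_y = -53/9  [G is the centroid of △BDC]
   → G = (-52/9, -53/9)
3. E_x = -97/9  [CD ∥ EG ∩ DG ∥ CE]
4. E_y = -107/9  [CD ∥ EG ∩ DG ∥ CE]
   → E = (-97/9, -107/9)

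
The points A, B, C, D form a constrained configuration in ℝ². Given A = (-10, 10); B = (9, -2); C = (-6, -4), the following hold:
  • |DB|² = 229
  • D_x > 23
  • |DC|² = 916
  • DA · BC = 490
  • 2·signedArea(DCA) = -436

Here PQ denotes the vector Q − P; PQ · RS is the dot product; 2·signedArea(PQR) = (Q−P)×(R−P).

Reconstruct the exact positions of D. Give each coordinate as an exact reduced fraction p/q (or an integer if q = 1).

D = (24, 0)

1. D_x = 24  [DA · BC = 490 ∩ 2·signedArea(DCA) = -436]
2. D_y = 0  [DA · BC = 490 ∩ 2·signedArea(DCA) = -436]
   → D = (24, 0)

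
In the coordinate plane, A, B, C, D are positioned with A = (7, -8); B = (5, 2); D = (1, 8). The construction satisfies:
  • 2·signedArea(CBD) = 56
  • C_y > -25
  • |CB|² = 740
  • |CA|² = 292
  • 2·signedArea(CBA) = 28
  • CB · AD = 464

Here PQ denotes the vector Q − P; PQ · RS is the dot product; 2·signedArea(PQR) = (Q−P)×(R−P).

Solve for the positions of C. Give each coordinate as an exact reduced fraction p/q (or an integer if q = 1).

1. C_x = 13  [2·signedArea(CBD) = 56 ∩ CB · AD = 464]
2. C_y = -24  [2·signedArea(CBD) = 56 ∩ CB · AD = 464]
   → C = (13, -24)

C = (13, -24)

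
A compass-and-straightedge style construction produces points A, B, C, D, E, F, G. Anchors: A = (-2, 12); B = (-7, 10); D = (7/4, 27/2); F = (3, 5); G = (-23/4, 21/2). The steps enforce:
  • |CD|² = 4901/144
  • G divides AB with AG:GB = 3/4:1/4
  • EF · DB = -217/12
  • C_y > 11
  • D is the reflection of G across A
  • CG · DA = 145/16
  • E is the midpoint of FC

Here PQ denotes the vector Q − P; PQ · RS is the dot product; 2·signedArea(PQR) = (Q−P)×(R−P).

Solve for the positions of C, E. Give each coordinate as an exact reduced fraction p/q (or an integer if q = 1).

1. C_x = -11/3  [line 15/4·x + 3/2·y + -13/4 = 0 ∩ |CD|² = 4901/144]
2. C_y = 34/3  [line 15/4·x + 3/2·y + -13/4 = 0 ∩ |CD|² = 4901/144]
   → C = (-11/3, 34/3)
3. E_x = -1/3  [E is the midpoint of FC]
4. E_y = 49/6  [E is the midpoint of FC]
   → E = (-1/3, 49/6)

C = (-11/3, 34/3)
E = (-1/3, 49/6)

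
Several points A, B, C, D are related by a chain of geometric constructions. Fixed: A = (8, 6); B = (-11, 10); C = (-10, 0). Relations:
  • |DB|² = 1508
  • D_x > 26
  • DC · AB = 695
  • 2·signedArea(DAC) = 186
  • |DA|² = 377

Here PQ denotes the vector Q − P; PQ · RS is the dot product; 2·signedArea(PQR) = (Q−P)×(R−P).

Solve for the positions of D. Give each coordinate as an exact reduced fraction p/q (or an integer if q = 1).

1. D_x = 27  [DC · AB = 695 ∩ 2·signedArea(DAC) = 186]
2. D_y = 2  [DC · AB = 695 ∩ 2·signedArea(DAC) = 186]
   → D = (27, 2)

D = (27, 2)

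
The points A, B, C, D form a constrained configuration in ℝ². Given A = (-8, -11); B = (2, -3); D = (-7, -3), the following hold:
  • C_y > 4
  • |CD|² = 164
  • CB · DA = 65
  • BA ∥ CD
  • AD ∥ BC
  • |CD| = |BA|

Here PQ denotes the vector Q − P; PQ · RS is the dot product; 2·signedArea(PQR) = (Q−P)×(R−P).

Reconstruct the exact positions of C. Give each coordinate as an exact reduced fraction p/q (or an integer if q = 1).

C = (3, 5)

1. C_x = 3  [BA ∥ CD ∩ AD ∥ BC]
2. C_y = 5  [BA ∥ CD ∩ AD ∥ BC]
   → C = (3, 5)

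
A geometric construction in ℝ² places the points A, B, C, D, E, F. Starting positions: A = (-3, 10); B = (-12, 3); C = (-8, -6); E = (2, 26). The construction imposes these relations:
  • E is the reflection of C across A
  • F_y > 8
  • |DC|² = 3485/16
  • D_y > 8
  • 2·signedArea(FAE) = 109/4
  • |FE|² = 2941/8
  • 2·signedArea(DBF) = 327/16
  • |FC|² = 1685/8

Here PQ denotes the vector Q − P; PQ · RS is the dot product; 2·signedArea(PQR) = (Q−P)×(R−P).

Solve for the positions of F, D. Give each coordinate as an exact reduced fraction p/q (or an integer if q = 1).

1. F_x = -21/4  [line -16·x + 5·y + -501/4 = 0 ∩ |FC|² = 1685/8]
2. F_y = 33/4  [line -16·x + 5·y + -501/4 = 0 ∩ |FC|² = 1685/8]
   → F = (-21/4, 33/4)
3. D_x = -17/2  [line -21/4·x + 27/4·y + -1659/16 = 0 ∩ |DC|² = 3485/16]
4. D_y = 35/4  [line -21/4·x + 27/4·y + -1659/16 = 0 ∩ |DC|² = 3485/16]
   → D = (-17/2, 35/4)

D = (-17/2, 35/4)
F = (-21/4, 33/4)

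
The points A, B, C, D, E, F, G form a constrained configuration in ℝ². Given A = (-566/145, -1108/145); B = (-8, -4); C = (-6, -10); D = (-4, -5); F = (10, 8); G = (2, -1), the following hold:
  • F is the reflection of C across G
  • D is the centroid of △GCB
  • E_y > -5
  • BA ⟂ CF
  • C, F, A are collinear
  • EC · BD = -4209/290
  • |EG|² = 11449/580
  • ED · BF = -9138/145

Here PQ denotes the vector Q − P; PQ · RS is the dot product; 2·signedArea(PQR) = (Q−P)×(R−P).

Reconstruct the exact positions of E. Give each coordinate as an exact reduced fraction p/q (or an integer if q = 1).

1. E_x = -138/145  [ED · BF = -9138/145 ∩ EC · BD = -4209/290]
2. E_y = -1253/290  [ED · BF = -9138/145 ∩ EC · BD = -4209/290]
   → E = (-138/145, -1253/290)

E = (-138/145, -1253/290)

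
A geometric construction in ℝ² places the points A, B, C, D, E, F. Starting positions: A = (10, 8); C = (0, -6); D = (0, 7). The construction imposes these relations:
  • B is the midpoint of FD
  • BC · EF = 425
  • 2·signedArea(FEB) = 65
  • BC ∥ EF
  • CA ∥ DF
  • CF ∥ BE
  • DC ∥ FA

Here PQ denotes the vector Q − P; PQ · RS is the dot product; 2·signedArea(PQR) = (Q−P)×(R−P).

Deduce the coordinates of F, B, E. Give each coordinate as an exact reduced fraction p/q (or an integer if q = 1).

B = (5, 14)
E = (15, 41)
F = (10, 21)

1. F_x = 10  [DC ∥ FA ∩ CA ∥ DF]
2. F_y = 21  [DC ∥ FA ∩ CA ∥ DF]
   → F = (10, 21)
3. B_x = 5  [B is the midpoint of FD]
4. B_y = 14  [B is the midpoint of FD]
   → B = (5, 14)
5. E_x = 15  [BC ∥ EF ∩ CF ∥ BE]
6. E_y = 41  [BC ∥ EF ∩ CF ∥ BE]
   → E = (15, 41)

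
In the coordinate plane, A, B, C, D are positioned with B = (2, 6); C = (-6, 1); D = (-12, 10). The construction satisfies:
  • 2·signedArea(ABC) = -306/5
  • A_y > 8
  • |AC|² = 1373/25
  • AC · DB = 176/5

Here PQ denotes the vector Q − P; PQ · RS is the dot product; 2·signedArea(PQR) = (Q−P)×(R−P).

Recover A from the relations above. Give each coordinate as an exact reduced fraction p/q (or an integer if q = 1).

A = (-32/5, 42/5)

1. A_x = -32/5  [2·signedArea(ABC) = -306/5 ∩ AC · DB = 176/5]
2. A_y = 42/5  [2·signedArea(ABC) = -306/5 ∩ AC · DB = 176/5]
   → A = (-32/5, 42/5)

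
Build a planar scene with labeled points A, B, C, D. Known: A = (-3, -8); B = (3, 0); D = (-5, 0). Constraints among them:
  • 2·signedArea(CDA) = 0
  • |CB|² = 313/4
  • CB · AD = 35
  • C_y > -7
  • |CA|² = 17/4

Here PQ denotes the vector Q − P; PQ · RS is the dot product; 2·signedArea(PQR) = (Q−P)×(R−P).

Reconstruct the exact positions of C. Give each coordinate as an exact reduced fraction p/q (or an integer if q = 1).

1. C_x = -7/2  [2·signedArea(CDA) = 0 ∩ CB · AD = 35]
2. C_y = -6  [2·signedArea(CDA) = 0 ∩ CB · AD = 35]
   → C = (-7/2, -6)

C = (-7/2, -6)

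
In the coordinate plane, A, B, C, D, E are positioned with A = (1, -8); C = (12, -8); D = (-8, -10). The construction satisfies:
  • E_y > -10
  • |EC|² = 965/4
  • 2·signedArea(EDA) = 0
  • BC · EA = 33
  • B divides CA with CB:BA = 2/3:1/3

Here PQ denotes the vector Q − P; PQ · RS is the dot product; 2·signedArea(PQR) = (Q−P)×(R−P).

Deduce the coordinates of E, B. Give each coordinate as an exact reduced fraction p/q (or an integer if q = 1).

1. B_x = 14/3  [B divides CA with CB:BA = 2/3:1/3]
2. B_y = -8  [B divides CA with CB:BA = 2/3:1/3]
   → B = (14/3, -8)
3. E_x = -7/2  [2·signedArea(EDA) = 0 ∩ BC · EA = 33]
4. E_y = -9  [2·signedArea(EDA) = 0 ∩ BC · EA = 33]
   → E = (-7/2, -9)

B = (14/3, -8)
E = (-7/2, -9)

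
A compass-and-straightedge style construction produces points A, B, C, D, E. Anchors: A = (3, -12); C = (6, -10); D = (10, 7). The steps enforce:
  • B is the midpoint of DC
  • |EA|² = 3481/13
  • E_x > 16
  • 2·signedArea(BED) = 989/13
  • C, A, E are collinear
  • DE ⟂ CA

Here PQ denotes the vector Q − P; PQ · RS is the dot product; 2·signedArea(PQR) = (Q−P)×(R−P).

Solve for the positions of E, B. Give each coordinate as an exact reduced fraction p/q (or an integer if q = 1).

B = (8, -3/2)
E = (216/13, -38/13)

1. E_x = 216/13  [C, A, E are collinear ∩ DE ⟂ CA]
2. E_y = -38/13  [C, A, E are collinear ∩ DE ⟂ CA]
   → E = (216/13, -38/13)
3. B_x = 8  [B is the midpoint of DC]
4. B_y = -3/2  [B is the midpoint of DC]
   → B = (8, -3/2)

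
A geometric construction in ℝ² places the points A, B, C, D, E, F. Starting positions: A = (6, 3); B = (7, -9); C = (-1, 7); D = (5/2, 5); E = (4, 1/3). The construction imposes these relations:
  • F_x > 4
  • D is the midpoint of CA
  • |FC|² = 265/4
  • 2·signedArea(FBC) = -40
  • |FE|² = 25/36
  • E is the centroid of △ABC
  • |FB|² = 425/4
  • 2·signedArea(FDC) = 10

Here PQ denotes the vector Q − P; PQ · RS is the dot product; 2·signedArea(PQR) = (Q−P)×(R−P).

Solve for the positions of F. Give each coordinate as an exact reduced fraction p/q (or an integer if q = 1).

F = (9/2, 1)

1. F_x = 9/2  [2·signedArea(FBC) = -40 ∩ 2·signedArea(FDC) = 10]
2. F_y = 1  [2·signedArea(FBC) = -40 ∩ 2·signedArea(FDC) = 10]
   → F = (9/2, 1)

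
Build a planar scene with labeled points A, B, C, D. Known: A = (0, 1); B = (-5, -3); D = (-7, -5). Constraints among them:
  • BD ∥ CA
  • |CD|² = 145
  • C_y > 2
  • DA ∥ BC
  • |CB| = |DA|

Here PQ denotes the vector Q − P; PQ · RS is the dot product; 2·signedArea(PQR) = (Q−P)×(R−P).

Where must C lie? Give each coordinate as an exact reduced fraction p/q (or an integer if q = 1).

C = (2, 3)

1. C_x = 2  [BD ∥ CA ∩ DA ∥ BC]
2. C_y = 3  [BD ∥ CA ∩ DA ∥ BC]
   → C = (2, 3)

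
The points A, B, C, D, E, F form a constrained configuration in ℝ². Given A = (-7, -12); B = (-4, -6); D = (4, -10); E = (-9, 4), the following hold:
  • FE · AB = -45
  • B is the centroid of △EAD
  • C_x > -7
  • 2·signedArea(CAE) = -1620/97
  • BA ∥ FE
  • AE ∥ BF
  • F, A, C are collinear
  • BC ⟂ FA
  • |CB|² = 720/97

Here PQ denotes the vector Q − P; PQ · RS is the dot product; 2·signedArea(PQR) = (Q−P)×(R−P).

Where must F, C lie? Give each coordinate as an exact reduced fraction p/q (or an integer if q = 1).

C = (-652/97, -570/97)
F = (-6, 10)

1. F_x = -6  [BA ∥ FE ∩ AE ∥ BF]
2. F_y = 10  [BA ∥ FE ∩ AE ∥ BF]
   → F = (-6, 10)
3. C_x = -652/97  [F, A, C are collinear ∩ BC ⟂ FA]
4. C_y = -570/97  [F, A, C are collinear ∩ BC ⟂ FA]
   → C = (-652/97, -570/97)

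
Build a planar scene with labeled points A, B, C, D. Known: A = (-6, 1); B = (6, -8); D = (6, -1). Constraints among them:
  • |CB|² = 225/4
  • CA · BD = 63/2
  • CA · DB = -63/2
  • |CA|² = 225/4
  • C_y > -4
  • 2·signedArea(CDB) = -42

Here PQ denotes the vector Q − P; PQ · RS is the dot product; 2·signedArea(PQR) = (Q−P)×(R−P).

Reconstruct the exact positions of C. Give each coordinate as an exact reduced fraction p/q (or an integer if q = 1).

1. C_x = 0  [CA · BD = 63/2 ∩ 2·signedArea(CDB) = -42]
2. C_y = -7/2  [CA · BD = 63/2 ∩ 2·signedArea(CDB) = -42]
   → C = (0, -7/2)

C = (0, -7/2)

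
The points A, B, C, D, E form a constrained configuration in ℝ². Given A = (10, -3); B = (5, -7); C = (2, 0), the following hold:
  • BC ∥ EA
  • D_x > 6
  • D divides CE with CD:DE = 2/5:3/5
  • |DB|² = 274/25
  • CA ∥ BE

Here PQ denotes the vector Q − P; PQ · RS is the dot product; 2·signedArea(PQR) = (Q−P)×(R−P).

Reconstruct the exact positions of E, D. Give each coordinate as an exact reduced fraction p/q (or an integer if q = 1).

D = (32/5, -4)
E = (13, -10)

1. E_x = 13  [BC ∥ EA ∩ CA ∥ BE]
2. E_y = -10  [BC ∥ EA ∩ CA ∥ BE]
   → E = (13, -10)
3. D_x = 32/5  [D divides CE with CD:DE = 2/5:3/5]
4. D_y = -4  [D divides CE with CD:DE = 2/5:3/5]
   → D = (32/5, -4)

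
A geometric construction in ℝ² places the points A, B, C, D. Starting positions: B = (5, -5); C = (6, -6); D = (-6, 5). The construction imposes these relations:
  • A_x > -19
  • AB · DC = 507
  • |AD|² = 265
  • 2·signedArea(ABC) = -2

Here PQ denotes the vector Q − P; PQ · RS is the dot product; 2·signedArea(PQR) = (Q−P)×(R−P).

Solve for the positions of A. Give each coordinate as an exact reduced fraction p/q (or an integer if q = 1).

1. A_x = -18  [2·signedArea(ABC) = -2 ∩ AB · DC = 507]
2. A_y = 16  [2·signedArea(ABC) = -2 ∩ AB · DC = 507]
   → A = (-18, 16)

A = (-18, 16)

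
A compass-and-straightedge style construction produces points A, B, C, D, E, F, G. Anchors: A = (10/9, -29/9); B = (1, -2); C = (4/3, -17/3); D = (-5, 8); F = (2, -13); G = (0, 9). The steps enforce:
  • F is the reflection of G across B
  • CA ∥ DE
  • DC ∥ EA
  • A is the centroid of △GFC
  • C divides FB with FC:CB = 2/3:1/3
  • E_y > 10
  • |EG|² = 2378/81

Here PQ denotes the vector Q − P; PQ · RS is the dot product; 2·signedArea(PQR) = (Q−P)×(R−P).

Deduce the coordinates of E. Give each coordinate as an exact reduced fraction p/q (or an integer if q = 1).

1. E_x = -47/9  [DC ∥ EA ∩ CA ∥ DE]
2. E_y = 94/9  [DC ∥ EA ∩ CA ∥ DE]
   → E = (-47/9, 94/9)

E = (-47/9, 94/9)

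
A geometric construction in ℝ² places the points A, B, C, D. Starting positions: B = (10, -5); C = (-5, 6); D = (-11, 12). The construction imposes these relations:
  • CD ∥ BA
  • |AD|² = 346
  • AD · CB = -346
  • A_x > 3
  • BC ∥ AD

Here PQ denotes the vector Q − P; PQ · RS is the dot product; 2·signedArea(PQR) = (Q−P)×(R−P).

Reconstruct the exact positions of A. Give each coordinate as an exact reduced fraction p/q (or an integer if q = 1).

1. A_x = 4  [BC ∥ AD ∩ CD ∥ BA]
2. A_y = 1  [BC ∥ AD ∩ CD ∥ BA]
   → A = (4, 1)

A = (4, 1)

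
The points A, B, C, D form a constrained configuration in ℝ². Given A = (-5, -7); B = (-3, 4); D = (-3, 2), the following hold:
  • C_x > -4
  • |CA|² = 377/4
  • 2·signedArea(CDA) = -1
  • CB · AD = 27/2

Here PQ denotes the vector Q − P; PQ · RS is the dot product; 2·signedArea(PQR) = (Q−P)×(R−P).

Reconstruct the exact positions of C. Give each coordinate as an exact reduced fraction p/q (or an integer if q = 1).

C = (-3, 5/2)

1. C_x = -3  [2·signedArea(CDA) = -1 ∩ CB · AD = 27/2]
2. C_y = 5/2  [2·signedArea(CDA) = -1 ∩ CB · AD = 27/2]
   → C = (-3, 5/2)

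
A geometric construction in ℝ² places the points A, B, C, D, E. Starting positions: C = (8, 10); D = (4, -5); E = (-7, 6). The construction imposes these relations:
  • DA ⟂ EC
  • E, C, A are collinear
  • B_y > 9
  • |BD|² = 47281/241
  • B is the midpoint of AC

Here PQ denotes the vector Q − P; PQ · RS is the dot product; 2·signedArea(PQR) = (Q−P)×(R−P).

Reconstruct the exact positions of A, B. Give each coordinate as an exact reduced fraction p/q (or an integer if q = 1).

1. A_x = 128/241  [E, C, A are collinear ∩ DA ⟂ EC]
2. A_y = 1930/241  [E, C, A are collinear ∩ DA ⟂ EC]
   → A = (128/241, 1930/241)
3. B_x = 1028/241  [B is the midpoint of AC]
4. B_y = 2170/241  [B is the midpoint of AC]
   → B = (1028/241, 2170/241)

A = (128/241, 1930/241)
B = (1028/241, 2170/241)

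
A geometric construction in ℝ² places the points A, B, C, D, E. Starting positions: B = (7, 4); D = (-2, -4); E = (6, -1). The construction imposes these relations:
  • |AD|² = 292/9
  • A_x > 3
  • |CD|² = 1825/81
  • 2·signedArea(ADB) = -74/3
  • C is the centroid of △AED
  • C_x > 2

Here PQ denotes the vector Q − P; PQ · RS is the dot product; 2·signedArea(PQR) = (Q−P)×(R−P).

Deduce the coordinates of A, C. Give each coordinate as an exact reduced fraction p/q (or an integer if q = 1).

1. A_x = 10/3  [line -8·x + 9·y + 134/3 = 0 ∩ |AD|² = 292/9]
2. A_y = -2  [line -8·x + 9·y + 134/3 = 0 ∩ |AD|² = 292/9]
   → A = (10/3, -2)
3. C_x = 22/9  [C is the centroid of △AED]
4. C_y = -7/3  [C is the centroid of △AED]
   → C = (22/9, -7/3)

A = (10/3, -2)
C = (22/9, -7/3)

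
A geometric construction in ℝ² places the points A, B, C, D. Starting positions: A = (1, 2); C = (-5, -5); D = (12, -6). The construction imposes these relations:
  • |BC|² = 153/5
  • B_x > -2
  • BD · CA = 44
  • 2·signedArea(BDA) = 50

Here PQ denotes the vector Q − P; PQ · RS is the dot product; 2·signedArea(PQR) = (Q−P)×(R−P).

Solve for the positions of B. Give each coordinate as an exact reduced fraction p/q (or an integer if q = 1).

1. B_x = -7/5  [BD · CA = 44 ∩ 2·signedArea(BDA) = 50]
2. B_y = -4/5  [BD · CA = 44 ∩ 2·signedArea(BDA) = 50]
   → B = (-7/5, -4/5)

B = (-7/5, -4/5)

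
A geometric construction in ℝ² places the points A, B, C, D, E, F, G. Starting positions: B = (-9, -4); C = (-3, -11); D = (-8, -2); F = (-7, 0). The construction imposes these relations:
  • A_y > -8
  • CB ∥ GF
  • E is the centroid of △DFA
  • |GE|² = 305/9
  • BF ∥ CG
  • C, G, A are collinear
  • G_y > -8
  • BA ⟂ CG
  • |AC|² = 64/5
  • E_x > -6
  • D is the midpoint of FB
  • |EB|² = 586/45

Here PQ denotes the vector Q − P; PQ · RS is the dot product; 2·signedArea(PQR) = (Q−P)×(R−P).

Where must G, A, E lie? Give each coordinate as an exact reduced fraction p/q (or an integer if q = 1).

A = (-7/5, -39/5)
E = (-82/15, -49/15)
G = (-1, -7)

1. G_x = -1  [CB ∥ GF ∩ BF ∥ CG]
2. G_y = -7  [CB ∥ GF ∩ BF ∥ CG]
   → G = (-1, -7)
3. A_x = -7/5  [C, G, A are collinear ∩ BA ⟂ CG]
4. A_y = -39/5  [C, G, A are collinear ∩ BA ⟂ CG]
   → A = (-7/5, -39/5)
5. E_x = -82/15  [E is the centroid of △DFA]
6. E_y = -49/15  [E is the centroid of △DFA]
   → E = (-82/15, -49/15)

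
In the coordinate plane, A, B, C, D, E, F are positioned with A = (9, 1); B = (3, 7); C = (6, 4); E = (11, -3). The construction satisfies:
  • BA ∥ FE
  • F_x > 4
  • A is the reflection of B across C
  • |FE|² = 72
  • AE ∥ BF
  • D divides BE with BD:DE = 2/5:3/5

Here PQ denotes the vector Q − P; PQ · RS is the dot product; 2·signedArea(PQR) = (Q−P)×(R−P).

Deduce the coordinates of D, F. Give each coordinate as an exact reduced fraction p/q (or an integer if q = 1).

D = (31/5, 3)
F = (5, 3)

1. D_x = 31/5  [D divides BE with BD:DE = 2/5:3/5]
2. D_y = 3  [D divides BE with BD:DE = 2/5:3/5]
   → D = (31/5, 3)
3. F_x = 5  [BA ∥ FE ∩ AE ∥ BF]
4. F_y = 3  [BA ∥ FE ∩ AE ∥ BF]
   → F = (5, 3)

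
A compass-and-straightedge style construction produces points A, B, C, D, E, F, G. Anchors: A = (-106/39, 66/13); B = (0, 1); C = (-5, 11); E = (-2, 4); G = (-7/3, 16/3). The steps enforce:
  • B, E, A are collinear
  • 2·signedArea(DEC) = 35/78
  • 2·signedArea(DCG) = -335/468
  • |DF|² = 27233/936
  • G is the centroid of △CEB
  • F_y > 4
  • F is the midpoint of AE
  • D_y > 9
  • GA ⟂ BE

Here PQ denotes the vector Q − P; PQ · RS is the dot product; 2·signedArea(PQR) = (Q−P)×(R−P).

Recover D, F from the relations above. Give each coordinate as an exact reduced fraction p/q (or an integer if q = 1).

D = (-691/156, 495/52)
F = (-92/39, 59/13)

1. D_x = -691/156  [2·signedArea(DEC) = 35/78 ∩ 2·signedArea(DCG) = -335/468]
2. D_y = 495/52  [2·signedArea(DEC) = 35/78 ∩ 2·signedArea(DCG) = -335/468]
   → D = (-691/156, 495/52)
3. F_x = -92/39  [F is the midpoint of AE]
4. F_y = 59/13  [F is the midpoint of AE]
   → F = (-92/39, 59/13)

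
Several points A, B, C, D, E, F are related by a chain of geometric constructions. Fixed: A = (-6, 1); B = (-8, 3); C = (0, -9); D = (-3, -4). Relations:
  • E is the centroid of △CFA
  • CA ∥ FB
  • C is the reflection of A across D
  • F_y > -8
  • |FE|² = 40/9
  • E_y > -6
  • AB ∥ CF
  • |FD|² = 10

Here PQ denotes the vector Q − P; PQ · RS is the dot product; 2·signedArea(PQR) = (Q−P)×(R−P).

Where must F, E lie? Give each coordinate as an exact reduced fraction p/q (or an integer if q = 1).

1. F_x = -2  [CA ∥ FB ∩ AB ∥ CF]
2. F_y = -7  [CA ∥ FB ∩ AB ∥ CF]
   → F = (-2, -7)
3. E_x = -8/3  [E is the centroid of △CFA]
4. E_y = -5  [E is the centroid of △CFA]
   → E = (-8/3, -5)

E = (-8/3, -5)
F = (-2, -7)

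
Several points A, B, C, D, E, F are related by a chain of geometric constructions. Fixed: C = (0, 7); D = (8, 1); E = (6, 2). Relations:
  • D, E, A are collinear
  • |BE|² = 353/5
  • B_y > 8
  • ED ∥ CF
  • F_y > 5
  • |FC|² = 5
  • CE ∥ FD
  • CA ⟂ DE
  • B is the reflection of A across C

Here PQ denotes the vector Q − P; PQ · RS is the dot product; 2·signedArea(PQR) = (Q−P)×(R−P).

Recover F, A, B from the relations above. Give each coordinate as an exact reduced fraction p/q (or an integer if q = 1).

A = (-4/5, 27/5)
B = (4/5, 43/5)
F = (2, 6)

1. F_x = 2  [CE ∥ FD ∩ ED ∥ CF]
2. F_y = 6  [CE ∥ FD ∩ ED ∥ CF]
   → F = (2, 6)
3. A_x = -4/5  [D, E, A are collinear ∩ CA ⟂ DE]
4. A_y = 27/5  [D, E, A are collinear ∩ CA ⟂ DE]
   → A = (-4/5, 27/5)
5. B_x = 4/5  [B is the reflection of A across C]
6. B_y = 43/5  [B is the reflection of A across C]
   → B = (4/5, 43/5)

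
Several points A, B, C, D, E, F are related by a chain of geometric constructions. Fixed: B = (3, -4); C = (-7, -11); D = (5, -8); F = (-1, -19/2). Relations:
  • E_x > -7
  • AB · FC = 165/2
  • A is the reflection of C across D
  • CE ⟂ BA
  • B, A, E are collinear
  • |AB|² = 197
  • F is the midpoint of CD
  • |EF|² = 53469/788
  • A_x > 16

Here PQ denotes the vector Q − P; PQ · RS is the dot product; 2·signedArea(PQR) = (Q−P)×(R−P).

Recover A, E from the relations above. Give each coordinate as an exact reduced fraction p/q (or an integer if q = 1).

1. A_x = 17  [A is the reflection of C across D]
2. A_y = -5  [A is the reflection of C across D]
   → A = (17, -5)
3. E_x = -1271/197  [B, A, E are collinear ∩ CE ⟂ BA]
4. E_y = -655/197  [B, A, E are collinear ∩ CE ⟂ BA]
   → E = (-1271/197, -655/197)

A = (17, -5)
E = (-1271/197, -655/197)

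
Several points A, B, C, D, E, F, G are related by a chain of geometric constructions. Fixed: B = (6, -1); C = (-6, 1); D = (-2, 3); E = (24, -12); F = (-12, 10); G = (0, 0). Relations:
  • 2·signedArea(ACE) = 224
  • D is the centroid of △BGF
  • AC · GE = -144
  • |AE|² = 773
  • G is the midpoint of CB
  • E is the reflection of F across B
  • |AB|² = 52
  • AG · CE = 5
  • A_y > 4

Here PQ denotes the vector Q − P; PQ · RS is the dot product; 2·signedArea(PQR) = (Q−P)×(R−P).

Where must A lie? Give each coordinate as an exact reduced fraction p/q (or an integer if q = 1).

A = (2, 5)

1. A_x = 2  [AG · CE = 5 ∩ 2·signedArea(ACE) = 224]
2. A_y = 5  [AG · CE = 5 ∩ 2·signedArea(ACE) = 224]
   → A = (2, 5)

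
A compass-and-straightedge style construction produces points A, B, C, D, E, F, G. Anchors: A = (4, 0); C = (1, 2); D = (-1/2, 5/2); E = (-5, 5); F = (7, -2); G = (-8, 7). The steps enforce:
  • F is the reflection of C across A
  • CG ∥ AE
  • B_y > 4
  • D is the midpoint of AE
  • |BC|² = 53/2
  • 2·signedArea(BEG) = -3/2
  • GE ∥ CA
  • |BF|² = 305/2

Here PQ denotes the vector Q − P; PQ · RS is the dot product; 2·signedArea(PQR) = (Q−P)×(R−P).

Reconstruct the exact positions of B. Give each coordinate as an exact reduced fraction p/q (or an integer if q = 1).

B = (-7/2, 9/2)

1. B_x = -7/2  [line -2·x + -3·y + 13/2 = 0 ∩ |BC|² = 53/2]
2. B_y = 9/2  [line -2·x + -3·y + 13/2 = 0 ∩ |BC|² = 53/2]
   → B = (-7/2, 9/2)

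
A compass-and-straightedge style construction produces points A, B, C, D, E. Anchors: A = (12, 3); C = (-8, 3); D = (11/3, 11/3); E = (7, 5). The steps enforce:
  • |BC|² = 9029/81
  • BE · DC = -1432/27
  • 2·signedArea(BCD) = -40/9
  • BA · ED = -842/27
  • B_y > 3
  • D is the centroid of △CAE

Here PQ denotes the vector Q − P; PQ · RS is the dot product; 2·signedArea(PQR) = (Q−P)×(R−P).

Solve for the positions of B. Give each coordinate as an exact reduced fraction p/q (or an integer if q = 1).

1. B_x = 23/9  [2·signedArea(BCD) = -40/9 ∩ BA · ED = -842/27]
2. B_y = 29/9  [2·signedArea(BCD) = -40/9 ∩ BA · ED = -842/27]
   → B = (23/9, 29/9)

B = (23/9, 29/9)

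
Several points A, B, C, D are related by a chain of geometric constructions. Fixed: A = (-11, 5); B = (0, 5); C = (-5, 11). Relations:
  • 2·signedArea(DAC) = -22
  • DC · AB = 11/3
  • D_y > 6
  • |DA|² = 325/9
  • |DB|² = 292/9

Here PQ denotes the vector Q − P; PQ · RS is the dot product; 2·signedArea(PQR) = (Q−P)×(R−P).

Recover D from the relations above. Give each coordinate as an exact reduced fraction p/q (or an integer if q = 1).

D = (-16/3, 7)

1. D_x = -16/3  [2·signedArea(DAC) = -22 ∩ DC · AB = 11/3]
2. D_y = 7  [2·signedArea(DAC) = -22 ∩ DC · AB = 11/3]
   → D = (-16/3, 7)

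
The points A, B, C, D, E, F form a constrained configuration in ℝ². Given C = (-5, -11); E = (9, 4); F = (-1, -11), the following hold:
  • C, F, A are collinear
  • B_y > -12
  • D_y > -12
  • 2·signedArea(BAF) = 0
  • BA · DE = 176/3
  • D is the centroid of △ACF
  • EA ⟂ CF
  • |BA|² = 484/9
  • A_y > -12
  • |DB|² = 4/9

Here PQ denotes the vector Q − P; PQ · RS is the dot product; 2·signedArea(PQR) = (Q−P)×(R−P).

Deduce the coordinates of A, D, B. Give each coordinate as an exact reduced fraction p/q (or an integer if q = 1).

A = (9, -11)
B = (5/3, -11)
D = (1, -11)

1. A_x = 9  [C, F, A are collinear ∩ EA ⟂ CF]
2. A_y = -11  [C, F, A are collinear ∩ EA ⟂ CF]
   → A = (9, -11)
3. D_x = 1  [D is the centroid of △ACF]
4. D_y = -11  [D is the centroid of △ACF]
   → D = (1, -11)
5. B_x = 5/3  [2·signedArea(BAF) = 0 ∩ BA · DE = 176/3]
6. B_y = -11  [2·signedArea(BAF) = 0 ∩ BA · DE = 176/3]
   → B = (5/3, -11)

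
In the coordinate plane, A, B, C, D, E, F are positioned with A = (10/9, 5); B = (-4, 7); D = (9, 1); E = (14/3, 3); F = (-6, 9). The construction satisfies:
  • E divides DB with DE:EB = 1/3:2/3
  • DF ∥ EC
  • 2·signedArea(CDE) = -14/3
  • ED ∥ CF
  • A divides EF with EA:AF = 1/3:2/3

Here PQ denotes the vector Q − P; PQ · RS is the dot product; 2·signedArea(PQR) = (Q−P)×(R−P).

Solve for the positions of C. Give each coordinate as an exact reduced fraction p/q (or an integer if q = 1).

1. C_x = -31/3  [ED ∥ CF ∩ DF ∥ EC]
2. C_y = 11  [ED ∥ CF ∩ DF ∥ EC]
   → C = (-31/3, 11)

C = (-31/3, 11)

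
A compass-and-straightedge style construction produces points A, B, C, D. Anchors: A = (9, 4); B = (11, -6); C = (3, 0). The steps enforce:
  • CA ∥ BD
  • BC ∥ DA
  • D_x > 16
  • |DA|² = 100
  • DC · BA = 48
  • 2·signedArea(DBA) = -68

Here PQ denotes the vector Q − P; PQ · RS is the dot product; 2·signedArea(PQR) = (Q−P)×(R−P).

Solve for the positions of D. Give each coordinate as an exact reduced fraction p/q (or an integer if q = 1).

D = (17, -2)

1. D_x = 17  [BC ∥ DA ∩ CA ∥ BD]
2. D_y = -2  [BC ∥ DA ∩ CA ∥ BD]
   → D = (17, -2)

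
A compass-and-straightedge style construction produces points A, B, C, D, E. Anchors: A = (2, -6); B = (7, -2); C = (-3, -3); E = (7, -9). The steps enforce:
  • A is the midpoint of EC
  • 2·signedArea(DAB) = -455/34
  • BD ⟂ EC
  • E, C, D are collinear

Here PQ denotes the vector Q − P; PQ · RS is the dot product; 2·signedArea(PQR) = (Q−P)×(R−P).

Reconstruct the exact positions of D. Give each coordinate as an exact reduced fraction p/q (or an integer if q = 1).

D = (133/34, -243/34)

1. D_x = 133/34  [E, C, D are collinear ∩ BD ⟂ EC]
2. D_y = -243/34  [E, C, D are collinear ∩ BD ⟂ EC]
   → D = (133/34, -243/34)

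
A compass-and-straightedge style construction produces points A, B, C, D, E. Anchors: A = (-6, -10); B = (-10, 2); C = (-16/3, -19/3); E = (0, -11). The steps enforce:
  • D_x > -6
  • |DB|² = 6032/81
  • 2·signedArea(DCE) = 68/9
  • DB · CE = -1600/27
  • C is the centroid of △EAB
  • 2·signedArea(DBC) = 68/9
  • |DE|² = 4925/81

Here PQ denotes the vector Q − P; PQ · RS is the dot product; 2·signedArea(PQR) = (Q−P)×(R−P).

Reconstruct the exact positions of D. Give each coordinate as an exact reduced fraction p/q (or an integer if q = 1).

1. D_x = -46/9  [2·signedArea(DCE) = 68/9 ∩ DB · CE = -1600/27]
2. D_y = -46/9  [2·signedArea(DCE) = 68/9 ∩ DB · CE = -1600/27]
   → D = (-46/9, -46/9)

D = (-46/9, -46/9)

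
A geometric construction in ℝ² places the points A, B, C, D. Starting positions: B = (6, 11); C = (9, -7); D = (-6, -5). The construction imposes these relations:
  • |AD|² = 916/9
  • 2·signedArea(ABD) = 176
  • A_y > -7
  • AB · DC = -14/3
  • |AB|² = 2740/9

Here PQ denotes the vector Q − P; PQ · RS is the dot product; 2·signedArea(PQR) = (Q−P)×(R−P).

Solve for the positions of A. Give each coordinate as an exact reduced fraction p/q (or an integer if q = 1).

1. A_x = 4  [2·signedArea(ABD) = 176 ∩ AB · DC = -14/3]
2. A_y = -19/3  [2·signedArea(ABD) = 176 ∩ AB · DC = -14/3]
   → A = (4, -19/3)

A = (4, -19/3)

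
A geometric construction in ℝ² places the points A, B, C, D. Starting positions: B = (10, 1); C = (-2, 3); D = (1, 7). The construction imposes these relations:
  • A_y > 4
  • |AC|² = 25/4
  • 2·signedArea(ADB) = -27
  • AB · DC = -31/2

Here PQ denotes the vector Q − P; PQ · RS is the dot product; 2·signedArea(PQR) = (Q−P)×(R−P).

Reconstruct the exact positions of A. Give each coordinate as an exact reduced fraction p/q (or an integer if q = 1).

A = (-1/2, 5)

1. A_x = -1/2  [2·signedArea(ADB) = -27 ∩ AB · DC = -31/2]
2. A_y = 5  [2·signedArea(ADB) = -27 ∩ AB · DC = -31/2]
   → A = (-1/2, 5)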